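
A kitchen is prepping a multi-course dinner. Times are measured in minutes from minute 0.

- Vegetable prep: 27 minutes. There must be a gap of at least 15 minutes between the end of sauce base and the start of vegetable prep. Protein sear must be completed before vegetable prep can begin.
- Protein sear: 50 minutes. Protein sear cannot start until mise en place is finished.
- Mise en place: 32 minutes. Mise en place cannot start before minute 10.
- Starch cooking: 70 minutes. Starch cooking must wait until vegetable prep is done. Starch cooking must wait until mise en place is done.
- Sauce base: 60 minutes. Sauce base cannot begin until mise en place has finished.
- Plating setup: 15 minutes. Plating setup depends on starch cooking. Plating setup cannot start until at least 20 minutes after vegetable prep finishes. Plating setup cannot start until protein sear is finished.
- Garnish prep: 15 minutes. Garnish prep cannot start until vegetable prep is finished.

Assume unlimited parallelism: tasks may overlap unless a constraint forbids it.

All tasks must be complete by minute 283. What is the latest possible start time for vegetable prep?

171

Plating setup must finish by minute 283; it takes 15 minutes, so it must start by 283 − 15 = minute 268.
Starch cooking has to be done before plating setup (must start by minute 268). That means finishing by minute 268, i.e. starting by 268 − 70 = minute 198.
Nothing follows garnish prep; the deadline of minute 283 is its only limit. It must start by 283 − 15 = minute 268.
For vegetable prep: starch cooking (must start by minute 198); plating setup (must start by minute 268, minus 20-minute gap → minute 248); garnish prep (must start by minute 268). The most restrictive is minute 198; with a 27-minute duration, vegetable prep must start by minute 171.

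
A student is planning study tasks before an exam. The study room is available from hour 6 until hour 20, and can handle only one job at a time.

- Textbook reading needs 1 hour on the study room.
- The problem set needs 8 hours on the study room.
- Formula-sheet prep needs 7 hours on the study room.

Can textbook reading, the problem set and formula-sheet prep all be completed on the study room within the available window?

The study room window is 20 − 6 = 14 hours.
Running back to back, the jobs need 1 + 8 + 7 = 16 hours on the study room.
Since 16 > 14, they cannot all fit.

No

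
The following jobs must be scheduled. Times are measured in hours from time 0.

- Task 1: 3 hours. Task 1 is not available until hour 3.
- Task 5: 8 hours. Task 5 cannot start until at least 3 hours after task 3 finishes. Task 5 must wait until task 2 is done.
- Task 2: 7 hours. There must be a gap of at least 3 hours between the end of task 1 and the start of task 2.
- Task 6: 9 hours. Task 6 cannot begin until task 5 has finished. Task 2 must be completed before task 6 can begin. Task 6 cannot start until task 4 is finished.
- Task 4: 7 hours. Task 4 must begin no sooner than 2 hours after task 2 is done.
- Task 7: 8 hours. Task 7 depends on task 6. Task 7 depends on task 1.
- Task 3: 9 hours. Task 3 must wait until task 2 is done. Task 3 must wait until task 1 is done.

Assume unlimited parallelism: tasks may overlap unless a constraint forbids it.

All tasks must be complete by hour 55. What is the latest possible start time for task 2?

11

Task 7 has no dependents, so it just needs to finish by hour 55. Starting by 55 − 8 = hour 47 achieves that.
Task 6 must finish before task 7 (must start by hour 47). With a 9-hour duration, task 6 must start by 47 − 9 = hour 38.
Task 5 must finish before task 6 (must start by hour 38). With an 8-hour duration, task 5 must start by 38 − 8 = hour 30.
Since task 5 (must start by hour 30, minus 3-hour gap → hour 27) depends on it, task 3 must finish by hour 27. Backing off its 9-hour duration gives a latest start of hour 18.
Task 4 has to be done before task 6 (must start by hour 38). That means finishing by hour 38, i.e. starting by 38 − 7 = hour 31.
For task 2: task 3 (must start by hour 18); task 4 (must start by hour 31, minus 2-hour gap → hour 29); task 5 (must start by hour 30); task 6 (must start by hour 38). The most restrictive is hour 18; with a 7-hour duration, task 2 must start by hour 11.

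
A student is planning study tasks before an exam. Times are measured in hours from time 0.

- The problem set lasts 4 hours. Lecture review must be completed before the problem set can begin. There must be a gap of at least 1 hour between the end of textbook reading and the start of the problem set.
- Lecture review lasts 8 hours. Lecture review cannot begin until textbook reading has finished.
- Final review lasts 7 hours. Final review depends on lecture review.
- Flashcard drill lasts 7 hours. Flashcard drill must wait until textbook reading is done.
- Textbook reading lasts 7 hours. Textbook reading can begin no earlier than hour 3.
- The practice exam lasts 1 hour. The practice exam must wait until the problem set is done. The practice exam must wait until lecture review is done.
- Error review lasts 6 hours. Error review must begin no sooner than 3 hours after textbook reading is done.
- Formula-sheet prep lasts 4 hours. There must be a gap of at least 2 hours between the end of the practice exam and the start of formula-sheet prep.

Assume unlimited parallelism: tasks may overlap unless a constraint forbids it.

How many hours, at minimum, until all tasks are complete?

Textbook reading cannot begin until its own release at hour 3. It runs from hour 3 to 3 + 7 = hour 10.
After textbook reading (finishes hour 10, plus 3-hour gap → hour 13), error review can start at hour 13 and finishes at hour 19.
Flashcard drill waits on textbook reading (finishes hour 10), so it starts at hour 10 and finishes at 10 + 7 = hour 17.
Lecture review waits on textbook reading (finishes hour 10), so it starts at hour 10 and finishes at 10 + 8 = hour 18.
Final review waits on lecture review (finishes hour 18), so it starts at hour 18 and finishes at 18 + 7 = hour 25.
The problem set has to wait for lecture review (finishes hour 18); textbook reading (finishes hour 10, plus 1-hour gap → hour 11). The latest of these is hour 18, so the problem set runs hour 18 to 18 + 4 = hour 22.
For the practice exam: the problem set (finishes hour 22); lecture review (finishes hour 18). Taking the maximum gives a start of hour 22, and it finishes at 22 + 1 = hour 23.
After the practice exam (finishes hour 23, plus 2-hour gap → hour 25), formula-sheet prep can start at hour 25 and finishes at hour 29.
All tasks are finished once the last one completes. Finish times: Textbook reading at 10, Lecture review at 18, The problem set at 22, Flashcard drill at 17, The practice exam at 23, Error review at 19, Formula-sheet prep at 29, Final review at 25. The latest is hour 29.

29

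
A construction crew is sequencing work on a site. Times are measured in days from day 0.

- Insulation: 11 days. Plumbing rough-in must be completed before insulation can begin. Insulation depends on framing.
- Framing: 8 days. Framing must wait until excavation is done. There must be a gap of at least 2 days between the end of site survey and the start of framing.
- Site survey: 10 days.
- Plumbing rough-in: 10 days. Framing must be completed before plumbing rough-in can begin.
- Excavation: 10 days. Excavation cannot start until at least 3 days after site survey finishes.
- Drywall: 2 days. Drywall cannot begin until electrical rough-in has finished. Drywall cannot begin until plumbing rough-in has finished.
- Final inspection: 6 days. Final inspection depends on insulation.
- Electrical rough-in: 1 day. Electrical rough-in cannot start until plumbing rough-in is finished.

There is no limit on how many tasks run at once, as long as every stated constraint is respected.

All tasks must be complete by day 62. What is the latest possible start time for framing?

27

To finish by day 62, drywall (duration 2) must start no later than day 60.
Electrical rough-in must finish before drywall (must start by day 60). With a 1-day duration, electrical rough-in must start by 60 − 1 = day 59.
Nothing follows final inspection; the deadline of day 62 is its only limit. It must start by 62 − 6 = day 56.
Insulation has to be done before final inspection (must start by day 56). That means finishing by day 56, i.e. starting by 56 − 11 = day 45.
For plumbing rough-in: electrical rough-in (must start by day 59); insulation (must start by day 45); drywall (must start by day 60). The most restrictive is day 45; with a 10-day duration, plumbing rough-in must start by day 35.
Framing has several dependents: plumbing rough-in (must start by day 35); insulation (must start by day 45). The earliest of those limits is day 35, so framing must start by 35 − 8 = day 27.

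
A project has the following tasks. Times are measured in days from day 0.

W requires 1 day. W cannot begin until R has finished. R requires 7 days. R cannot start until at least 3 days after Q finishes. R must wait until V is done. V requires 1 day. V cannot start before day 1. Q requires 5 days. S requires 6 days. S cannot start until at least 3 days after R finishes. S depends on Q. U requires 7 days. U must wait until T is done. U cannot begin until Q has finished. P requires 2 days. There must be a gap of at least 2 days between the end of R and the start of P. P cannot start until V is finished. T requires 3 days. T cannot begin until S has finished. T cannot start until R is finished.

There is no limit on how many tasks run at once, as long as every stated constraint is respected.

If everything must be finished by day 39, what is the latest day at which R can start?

P has no dependents, so it just needs to finish by day 39. Starting by 39 − 2 = day 37 achieves that.
U has no dependents, so it just needs to finish by day 39. Starting by 39 − 7 = day 32 achieves that.
T feeds into U (must start by day 32); so T must finish by day 32 and therefore start by day 29.
S must finish before T (must start by day 29). With a 6-day duration, S must start by 29 − 6 = day 23.
W has no dependents, so it just needs to finish by day 39. Starting by 39 − 1 = day 38 achieves that.
R must finish in time for P (must start by day 37, minus 2-day gap → day 35); S (must start by day 23, minus 3-day gap → day 20); T (must start by day 29); W (must start by day 38). The tightest is day 20, so R must start by 20 − 7 = day 13.

13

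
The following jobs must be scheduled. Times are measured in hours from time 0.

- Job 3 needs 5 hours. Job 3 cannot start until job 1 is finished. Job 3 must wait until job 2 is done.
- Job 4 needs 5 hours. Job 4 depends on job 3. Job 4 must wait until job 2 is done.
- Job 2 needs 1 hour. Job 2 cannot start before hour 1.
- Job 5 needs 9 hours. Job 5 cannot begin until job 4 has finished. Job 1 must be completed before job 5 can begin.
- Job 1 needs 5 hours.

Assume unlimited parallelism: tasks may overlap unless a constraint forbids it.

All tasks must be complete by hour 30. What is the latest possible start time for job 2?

Job 5 must finish by hour 30; it takes 9 hours, so it must start by 30 − 9 = hour 21.
Since job 5 (must start by hour 21) depends on it, job 4 must finish by hour 21. Backing off its 5-hour duration gives a latest start of hour 16.
Job 3 has to be done before job 4 (must start by hour 16). That means finishing by hour 16, i.e. starting by 16 − 5 = hour 11.
For job 2: job 3 (must start by hour 11); job 4 (must start by hour 16). The most restrictive is hour 11; with a 1-hour duration, job 2 must start by hour 10.

10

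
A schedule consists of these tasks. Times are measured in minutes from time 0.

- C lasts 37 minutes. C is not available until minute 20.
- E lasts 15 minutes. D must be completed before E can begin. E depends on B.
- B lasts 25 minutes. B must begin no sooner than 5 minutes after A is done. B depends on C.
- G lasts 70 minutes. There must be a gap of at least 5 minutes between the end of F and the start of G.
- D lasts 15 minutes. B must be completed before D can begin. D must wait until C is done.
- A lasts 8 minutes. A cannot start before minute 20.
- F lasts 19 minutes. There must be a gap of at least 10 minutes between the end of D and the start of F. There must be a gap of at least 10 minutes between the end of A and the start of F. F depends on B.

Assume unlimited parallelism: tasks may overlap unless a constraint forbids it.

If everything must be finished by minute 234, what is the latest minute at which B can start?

90

To finish by minute 234, E (duration 15) must start no later than minute 219.
G has no dependents, so it just needs to finish by minute 234. Starting by 234 − 70 = minute 164 achieves that.
F has to be done before G (must start by minute 164, minus 5-minute gap → minute 159). That means finishing by minute 159, i.e. starting by 159 − 19 = minute 140.
For D: E (must start by minute 219); F (must start by minute 140, minus 10-minute gap → minute 130). The most restrictive is minute 130; with a 15-minute duration, D must start by minute 115.
For B: D (must start by minute 115); E (must start by minute 219); F (must start by minute 140). The most restrictive is minute 115; with a 25-minute duration, B must start by minute 90.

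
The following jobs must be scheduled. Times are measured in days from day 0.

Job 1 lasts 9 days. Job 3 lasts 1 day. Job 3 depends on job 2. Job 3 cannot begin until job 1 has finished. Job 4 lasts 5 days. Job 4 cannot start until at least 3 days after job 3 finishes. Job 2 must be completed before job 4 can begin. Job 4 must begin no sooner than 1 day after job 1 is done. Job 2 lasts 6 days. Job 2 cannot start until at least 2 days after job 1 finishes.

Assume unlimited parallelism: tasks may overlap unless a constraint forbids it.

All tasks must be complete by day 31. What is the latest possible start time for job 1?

Nothing follows job 4; the deadline of day 31 is its only limit. It must start by 31 − 5 = day 26.
Since job 4 (must start by day 26, minus 3-day gap → day 23) depends on it, job 3 must finish by day 23. Backing off its 1-day duration gives a latest start of day 22.
Job 2 must finish in time for job 3 (must start by day 22); job 4 (must start by day 26). The tightest is day 22, so job 2 must start by 22 − 6 = day 16.
Job 1 must finish in time for job 2 (must start by day 16, minus 2-day gap → day 14); job 3 (must start by day 22); job 4 (must start by day 26, minus 1-day gap → day 25). The tightest is day 14, so job 1 must start by 14 − 9 = day 5.

5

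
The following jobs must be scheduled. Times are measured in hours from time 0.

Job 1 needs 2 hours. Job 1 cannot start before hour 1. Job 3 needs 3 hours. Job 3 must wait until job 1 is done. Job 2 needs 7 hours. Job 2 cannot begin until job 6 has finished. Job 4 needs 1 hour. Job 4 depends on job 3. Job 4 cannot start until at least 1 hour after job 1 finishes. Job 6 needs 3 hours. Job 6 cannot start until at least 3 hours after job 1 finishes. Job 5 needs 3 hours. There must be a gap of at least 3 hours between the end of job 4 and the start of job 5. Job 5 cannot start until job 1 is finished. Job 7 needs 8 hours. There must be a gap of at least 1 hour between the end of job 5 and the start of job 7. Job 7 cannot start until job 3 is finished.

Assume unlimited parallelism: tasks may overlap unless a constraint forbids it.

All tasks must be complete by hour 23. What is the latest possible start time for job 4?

Job 7 must finish by hour 23; it takes 8 hours, so it must start by 23 − 8 = hour 15.
Job 5 has to be done before job 7 (must start by hour 15, minus 1-hour gap → hour 14). That means finishing by hour 14, i.e. starting by 14 − 3 = hour 11.
Since job 5 (must start by hour 11, minus 3-hour gap → hour 8) depends on it, job 4 must finish by hour 8. Backing off its 1-hour duration gives a latest start of hour 7.

7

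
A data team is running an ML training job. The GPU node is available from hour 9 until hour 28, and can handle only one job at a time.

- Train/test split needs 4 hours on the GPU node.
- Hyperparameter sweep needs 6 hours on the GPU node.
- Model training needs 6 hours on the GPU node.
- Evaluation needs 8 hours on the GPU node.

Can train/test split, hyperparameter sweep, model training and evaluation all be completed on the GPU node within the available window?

The GPU node window is 28 − 9 = 19 hours.
Running back to back, the jobs need 4 + 6 + 6 + 8 = 24 hours on the GPU node.
Since 24 > 19, they cannot all fit.

No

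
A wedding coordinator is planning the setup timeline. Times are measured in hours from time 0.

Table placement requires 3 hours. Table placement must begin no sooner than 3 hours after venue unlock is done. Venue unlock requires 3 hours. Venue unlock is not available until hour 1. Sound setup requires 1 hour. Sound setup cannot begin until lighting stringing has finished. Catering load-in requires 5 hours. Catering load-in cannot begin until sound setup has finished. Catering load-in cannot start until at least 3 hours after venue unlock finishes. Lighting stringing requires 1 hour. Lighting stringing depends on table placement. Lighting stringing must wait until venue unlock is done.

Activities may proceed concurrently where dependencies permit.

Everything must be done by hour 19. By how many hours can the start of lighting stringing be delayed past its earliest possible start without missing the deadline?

After its own release at hour 1, venue unlock can start at hour 1 and finishes at hour 4.
Table placement cannot begin until venue unlock (finishes hour 4, plus 3-hour gap → hour 7). It runs from hour 7 to 7 + 3 = hour 10.
For lighting stringing: table placement (finishes hour 10); venue unlock (finishes hour 4). Taking the maximum gives a start of hour 10, and it finishes at 10 + 1 = hour 11.

Working backward from the deadline:
Catering load-in has no dependents, so it just needs to finish by hour 19. Starting by 19 − 5 = hour 14 achieves that.
Sound setup must finish before catering load-in (must start by hour 14). With a 1-hour duration, sound setup must start by 14 − 1 = hour 13.
Lighting stringing feeds into sound setup (must start by hour 13); so lighting stringing must finish by hour 13 and therefore start by hour 12.
So lighting stringing can start as early as hour 10 and as late as hour 12, giving 12 − 10 = 2 hours of slack.

2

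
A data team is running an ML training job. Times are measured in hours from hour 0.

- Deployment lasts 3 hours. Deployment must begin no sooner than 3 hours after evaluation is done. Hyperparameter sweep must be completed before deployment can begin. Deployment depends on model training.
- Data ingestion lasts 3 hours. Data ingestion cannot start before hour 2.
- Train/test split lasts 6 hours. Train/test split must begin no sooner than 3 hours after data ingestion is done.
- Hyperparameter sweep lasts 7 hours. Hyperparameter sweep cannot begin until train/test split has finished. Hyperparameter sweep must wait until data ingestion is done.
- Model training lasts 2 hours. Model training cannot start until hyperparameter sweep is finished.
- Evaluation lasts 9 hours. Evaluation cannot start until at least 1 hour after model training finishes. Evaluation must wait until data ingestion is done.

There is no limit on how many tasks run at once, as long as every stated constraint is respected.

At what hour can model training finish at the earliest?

23

Data ingestion cannot begin until its own release at hour 2. It runs from hour 2 to 2 + 3 = hour 5.
After data ingestion (finishes hour 5, plus 3-hour gap → hour 8), train/test split can start at hour 8 and finishes at hour 14.
Hyperparameter sweep needs all of train/test split (finishes hour 14); data ingestion (finishes hour 5). That puts its earliest start at hour 14; it finishes at 14 + 7 = hour 21.
Model training cannot begin until hyperparameter sweep (finishes hour 21). It runs from hour 21 to 21 + 2 = hour 23.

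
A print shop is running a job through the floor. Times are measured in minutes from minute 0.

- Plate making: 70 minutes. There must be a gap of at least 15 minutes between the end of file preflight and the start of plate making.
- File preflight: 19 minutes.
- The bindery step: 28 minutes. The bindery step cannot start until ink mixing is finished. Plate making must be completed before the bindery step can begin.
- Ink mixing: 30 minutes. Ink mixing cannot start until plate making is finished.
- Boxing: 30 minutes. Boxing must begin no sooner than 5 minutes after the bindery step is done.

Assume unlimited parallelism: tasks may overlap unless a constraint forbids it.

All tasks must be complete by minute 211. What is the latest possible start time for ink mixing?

118

Nothing follows boxing; the deadline of minute 211 is its only limit. It must start by 211 − 30 = minute 181.
The bindery step feeds into boxing (must start by minute 181, minus 5-minute gap → minute 176); so the bindery step must finish by minute 176 and therefore start by minute 148.
Ink mixing has to be done before the bindery step (must start by minute 148). That means finishing by minute 148, i.e. starting by 148 − 30 = minute 118.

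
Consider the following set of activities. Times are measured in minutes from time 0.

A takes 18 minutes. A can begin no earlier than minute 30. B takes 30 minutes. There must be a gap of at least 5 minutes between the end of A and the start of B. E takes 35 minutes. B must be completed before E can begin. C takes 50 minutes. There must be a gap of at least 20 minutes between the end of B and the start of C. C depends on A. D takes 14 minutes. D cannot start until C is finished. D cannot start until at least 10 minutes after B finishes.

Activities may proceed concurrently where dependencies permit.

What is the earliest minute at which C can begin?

103

A waits on its own release at minute 30, so it starts at minute 30 and finishes at 30 + 18 = minute 48.
B waits on A (finishes minute 48, plus 5-minute gap → minute 53), so it starts at minute 53 and finishes at 53 + 30 = minute 83.
C waits on B (finishes minute 83, plus 20-minute gap → minute 103); A (finishes minute 48). The latest of these is minute 103, which is the earliest C can start.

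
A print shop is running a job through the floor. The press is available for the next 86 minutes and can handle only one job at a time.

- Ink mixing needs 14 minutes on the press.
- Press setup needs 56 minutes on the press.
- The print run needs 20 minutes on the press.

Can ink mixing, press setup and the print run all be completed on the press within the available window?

Running back to back, the jobs need 14 + 56 + 20 = 90 minutes on the press.
Since 90 > 86, they cannot all fit.

No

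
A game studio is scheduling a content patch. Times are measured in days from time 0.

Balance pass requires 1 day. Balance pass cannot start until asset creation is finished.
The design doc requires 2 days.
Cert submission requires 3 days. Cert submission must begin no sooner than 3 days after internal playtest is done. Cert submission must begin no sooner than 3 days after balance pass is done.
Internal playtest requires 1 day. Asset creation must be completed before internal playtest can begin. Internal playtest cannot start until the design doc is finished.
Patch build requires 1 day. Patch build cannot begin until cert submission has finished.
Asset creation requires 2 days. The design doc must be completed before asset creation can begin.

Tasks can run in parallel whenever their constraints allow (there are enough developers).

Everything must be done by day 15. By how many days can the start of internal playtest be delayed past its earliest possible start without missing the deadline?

The design doc can start immediately at day 0; it finishes at day 2.
Asset creation waits on the design doc (finishes day 2), so it starts at day 2 and finishes at 2 + 2 = day 4.
Internal playtest cannot start until asset creation (finishes day 4); the design doc (finishes day 2). The controlling bound is day 4, so internal playtest finishes at 4 + 1 = day 5.

Working backward from the deadline:
Patch build must finish by day 15; it takes 1 day, so it must start by 15 − 1 = day 14.
Cert submission feeds into patch build (must start by day 14); so cert submission must finish by day 14 and therefore start by day 11.
Internal playtest feeds into cert submission (must start by day 11, minus 3-day gap → day 8); so internal playtest must finish by day 8 and therefore start by day 7.
So internal playtest can start as early as day 4 and as late as day 7, giving 7 − 4 = 3 days of slack.

3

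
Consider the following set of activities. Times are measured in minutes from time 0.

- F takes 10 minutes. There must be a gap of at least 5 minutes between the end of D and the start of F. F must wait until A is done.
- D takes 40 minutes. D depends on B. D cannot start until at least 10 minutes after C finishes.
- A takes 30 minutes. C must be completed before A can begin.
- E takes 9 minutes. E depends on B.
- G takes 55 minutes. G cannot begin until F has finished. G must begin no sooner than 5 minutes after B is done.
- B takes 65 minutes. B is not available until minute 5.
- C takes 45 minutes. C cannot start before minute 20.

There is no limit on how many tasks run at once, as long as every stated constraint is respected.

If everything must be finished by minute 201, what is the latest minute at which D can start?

To finish by minute 201, G (duration 55) must start no later than minute 146.
F must finish before G (must start by minute 146). With a 10-minute duration, F must start by 146 − 10 = minute 136.
D has to be done before F (must start by minute 136, minus 5-minute gap → minute 131). That means finishing by minute 131, i.e. starting by 131 − 40 = minute 91.

91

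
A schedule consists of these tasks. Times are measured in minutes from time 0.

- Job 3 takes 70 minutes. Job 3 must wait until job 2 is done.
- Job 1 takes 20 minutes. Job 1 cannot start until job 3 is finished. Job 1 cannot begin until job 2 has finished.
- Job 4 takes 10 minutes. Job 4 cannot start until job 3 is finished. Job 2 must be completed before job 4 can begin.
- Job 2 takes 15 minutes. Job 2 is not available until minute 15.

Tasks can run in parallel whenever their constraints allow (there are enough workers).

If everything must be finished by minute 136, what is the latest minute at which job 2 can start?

Job 1 has no dependents, so it just needs to finish by minute 136. Starting by 136 − 20 = minute 116 achieves that.
Job 4 has no dependents, so it just needs to finish by minute 136. Starting by 136 − 10 = minute 126 achieves that.
Job 3 has several dependents: job 1 (must start by minute 116); job 4 (must start by minute 126). The earliest of those limits is minute 116, so job 3 must start by 116 − 70 = minute 46.
Job 2 must finish in time for job 1 (must start by minute 116); job 3 (must start by minute 46); job 4 (must start by minute 126). The tightest is minute 46, so job 2 must start by 46 − 15 = minute 31.

31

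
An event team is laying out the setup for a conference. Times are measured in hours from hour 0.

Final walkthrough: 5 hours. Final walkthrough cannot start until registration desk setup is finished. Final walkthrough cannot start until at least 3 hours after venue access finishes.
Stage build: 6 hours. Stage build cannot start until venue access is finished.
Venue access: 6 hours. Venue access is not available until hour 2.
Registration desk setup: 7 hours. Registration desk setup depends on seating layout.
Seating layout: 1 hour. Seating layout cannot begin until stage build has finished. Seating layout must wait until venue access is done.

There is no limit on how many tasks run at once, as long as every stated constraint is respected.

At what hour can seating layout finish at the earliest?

Venue access waits on its own release at hour 2, so it starts at hour 2 and finishes at 2 + 6 = hour 8.
Stage build waits on venue access (finishes hour 8), so it starts at hour 8 and finishes at 8 + 6 = hour 14.
For seating layout: stage build (finishes hour 14); venue access (finishes hour 8). Taking the maximum gives a start of hour 14, and it finishes at 14 + 1 = hour 15.

15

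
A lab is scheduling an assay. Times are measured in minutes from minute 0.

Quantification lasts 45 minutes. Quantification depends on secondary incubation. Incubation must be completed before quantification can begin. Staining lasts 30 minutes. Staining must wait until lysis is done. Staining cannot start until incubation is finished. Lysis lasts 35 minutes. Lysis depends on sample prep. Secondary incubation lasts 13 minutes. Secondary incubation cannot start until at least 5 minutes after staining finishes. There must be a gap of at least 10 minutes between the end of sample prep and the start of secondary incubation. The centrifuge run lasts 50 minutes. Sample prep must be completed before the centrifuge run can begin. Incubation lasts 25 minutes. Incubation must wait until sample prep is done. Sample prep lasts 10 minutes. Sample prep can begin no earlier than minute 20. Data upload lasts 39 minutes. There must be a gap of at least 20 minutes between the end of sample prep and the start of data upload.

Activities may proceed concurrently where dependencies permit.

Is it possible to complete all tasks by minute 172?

Sample prep cannot begin until its own release at minute 20. It runs from minute 20 to 20 + 10 = minute 30.
After sample prep (finishes minute 30, plus 20-minute gap → minute 50), data upload can start at minute 50 and finishes at minute 89.
After sample prep (finishes minute 30), the centrifuge run can start at minute 30 and finishes at minute 80.
Incubation cannot begin until sample prep (finishes minute 30). It runs from minute 30 to 30 + 25 = minute 55.
After sample prep (finishes minute 30), lysis can start at minute 30 and finishes at minute 65.
Staining cannot start until lysis (finishes minute 65); incubation (finishes minute 55). The controlling bound is minute 65, so staining finishes at 65 + 30 = minute 95.
For secondary incubation: staining (finishes minute 95, plus 5-minute gap → minute 100); sample prep (finishes minute 30, plus 10-minute gap → minute 40). Taking the maximum gives a start of minute 100, and it finishes at 100 + 13 = minute 113.
Quantification needs all of secondary incubation (finishes minute 113); incubation (finishes minute 55). That puts its earliest start at minute 113; it finishes at 113 + 45 = minute 158.
Every task is finished by minute 158, which is no later than the deadline of 172, so the schedule is feasible.

Yes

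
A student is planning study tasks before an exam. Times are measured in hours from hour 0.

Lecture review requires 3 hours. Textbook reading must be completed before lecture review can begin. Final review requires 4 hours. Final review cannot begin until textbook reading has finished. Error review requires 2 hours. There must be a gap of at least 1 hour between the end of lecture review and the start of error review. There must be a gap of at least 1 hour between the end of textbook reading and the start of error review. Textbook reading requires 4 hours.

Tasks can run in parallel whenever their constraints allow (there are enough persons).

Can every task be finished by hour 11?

Yes

Textbook reading can start immediately at hour 0; it finishes at hour 4.
After textbook reading (finishes hour 4), final review can start at hour 4 and finishes at hour 8.
Lecture review cannot begin until textbook reading (finishes hour 4). It runs from hour 4 to 4 + 3 = hour 7.
Error review needs all of lecture review (finishes hour 7, plus 1-hour gap → hour 8); textbook reading (finishes hour 4, plus 1-hour gap → hour 5). That puts its earliest start at hour 8; it finishes at 8 + 2 = hour 10.
Every task is finished by hour 10, which is no later than the deadline of 11, so the schedule is feasible.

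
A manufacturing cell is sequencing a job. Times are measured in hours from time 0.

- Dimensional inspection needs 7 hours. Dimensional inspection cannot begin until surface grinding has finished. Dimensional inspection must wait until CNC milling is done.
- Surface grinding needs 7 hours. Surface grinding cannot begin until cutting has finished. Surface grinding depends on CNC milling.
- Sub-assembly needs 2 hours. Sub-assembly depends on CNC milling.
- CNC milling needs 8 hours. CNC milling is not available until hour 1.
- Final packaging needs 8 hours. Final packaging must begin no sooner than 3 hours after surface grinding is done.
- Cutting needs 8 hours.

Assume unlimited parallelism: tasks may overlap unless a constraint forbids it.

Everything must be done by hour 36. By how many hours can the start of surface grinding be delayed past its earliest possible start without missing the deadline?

9

CNC milling waits on its own release at hour 1, so it starts at hour 1 and finishes at 1 + 8 = hour 9.
Cutting can start immediately at hour 0; it finishes at hour 8.
For surface grinding: cutting (finishes hour 8); CNC milling (finishes hour 9). Taking the maximum gives a start of hour 9, and it finishes at 9 + 7 = hour 16.

Working backward from the deadline:
To finish by hour 36, dimensional inspection (duration 7) must start no later than hour 29.
Nothing follows final packaging; the deadline of hour 36 is its only limit. It must start by 36 − 8 = hour 28.
Surface grinding must finish in time for dimensional inspection (must start by hour 29); final packaging (must start by hour 28, minus 3-hour gap → hour 25). The tightest is hour 25, so surface grinding must start by 25 − 7 = hour 18.
So surface grinding can start as early as hour 9 and as late as hour 18, giving 18 − 9 = 9 hours of slack.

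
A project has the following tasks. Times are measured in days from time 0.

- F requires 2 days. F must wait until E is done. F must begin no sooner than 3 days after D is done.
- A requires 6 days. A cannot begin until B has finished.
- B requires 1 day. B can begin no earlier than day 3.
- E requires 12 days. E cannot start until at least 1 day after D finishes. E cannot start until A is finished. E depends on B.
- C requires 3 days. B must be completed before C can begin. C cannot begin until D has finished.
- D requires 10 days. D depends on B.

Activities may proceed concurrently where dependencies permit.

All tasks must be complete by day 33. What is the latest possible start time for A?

To finish by day 33, F (duration 2) must start no later than day 31.
E feeds into F (must start by day 31); so E must finish by day 31 and therefore start by day 19.
Since E (must start by day 19) depends on it, A must finish by day 19. Backing off its 6-day duration gives a latest start of day 13.

13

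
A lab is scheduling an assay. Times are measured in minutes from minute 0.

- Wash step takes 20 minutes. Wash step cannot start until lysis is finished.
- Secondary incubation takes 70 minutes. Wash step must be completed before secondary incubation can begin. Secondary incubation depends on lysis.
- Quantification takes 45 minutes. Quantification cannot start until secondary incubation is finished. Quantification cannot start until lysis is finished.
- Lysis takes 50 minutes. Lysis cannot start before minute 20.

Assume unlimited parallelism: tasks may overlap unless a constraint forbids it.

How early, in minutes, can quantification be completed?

Lysis waits on its own release at minute 20, so it starts at minute 20 and finishes at 20 + 50 = minute 70.
After lysis (finishes minute 70), wash step can start at minute 70 and finishes at minute 90.
Secondary incubation needs all of wash step (finishes minute 90); lysis (finishes minute 70). That puts its earliest start at minute 90; it finishes at 90 + 70 = minute 160.
Quantification has to wait for secondary incubation (finishes minute 160); lysis (finishes minute 70). The latest of these is minute 160, so quantification runs minute 160 to 160 + 45 = minute 205.

205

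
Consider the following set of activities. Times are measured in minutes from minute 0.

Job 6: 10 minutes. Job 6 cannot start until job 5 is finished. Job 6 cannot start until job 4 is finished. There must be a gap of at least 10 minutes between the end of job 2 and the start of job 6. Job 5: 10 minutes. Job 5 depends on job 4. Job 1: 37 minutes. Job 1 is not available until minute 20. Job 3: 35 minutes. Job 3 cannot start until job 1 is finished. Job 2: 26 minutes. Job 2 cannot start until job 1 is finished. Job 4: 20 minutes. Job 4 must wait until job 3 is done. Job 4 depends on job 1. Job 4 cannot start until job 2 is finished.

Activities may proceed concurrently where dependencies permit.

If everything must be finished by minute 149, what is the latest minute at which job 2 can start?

83

Nothing follows job 6; the deadline of minute 149 is its only limit. It must start by 149 − 10 = minute 139.
Since job 6 (must start by minute 139) depends on it, job 5 must finish by minute 139. Backing off its 10-minute duration gives a latest start of minute 129.
Job 4 has several dependents: job 5 (must start by minute 129); job 6 (must start by minute 139). The earliest of those limits is minute 129, so job 4 must start by 129 − 20 = minute 109.
Job 2 must finish in time for job 4 (must start by minute 109); job 6 (must start by minute 139, minus 10-minute gap → minute 129). The tightest is minute 109, so job 2 must start by 109 − 26 = minute 83.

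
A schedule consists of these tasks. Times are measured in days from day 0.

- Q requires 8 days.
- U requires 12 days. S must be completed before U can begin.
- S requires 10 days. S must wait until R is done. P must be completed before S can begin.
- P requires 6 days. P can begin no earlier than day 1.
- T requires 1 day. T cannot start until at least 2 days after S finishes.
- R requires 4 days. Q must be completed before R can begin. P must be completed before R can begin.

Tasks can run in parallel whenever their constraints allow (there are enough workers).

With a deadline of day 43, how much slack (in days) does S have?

Nothing blocks Q, so it runs from day 0 to day 8.
P cannot begin until its own release at day 1. It runs from day 1 to 1 + 6 = day 7.
For R: Q (finishes day 8); P (finishes day 7). Taking the maximum gives a start of day 8, and it finishes at 8 + 4 = day 12.
S has to wait for R (finishes day 12); P (finishes day 7). The latest of these is day 12, so S runs day 12 to 12 + 10 = day 22.

Working backward from the deadline:
Nothing follows T; the deadline of day 43 is its only limit. It must start by 43 − 1 = day 42.
To finish by day 43, U (duration 12) must start no later than day 31.
S has several dependents: T (must start by day 42, minus 2-day gap → day 40); U (must start by day 31). The earliest of those limits is day 31, so S must start by 31 − 10 = day 21.
So S can start as early as day 12 and as late as day 21, giving 21 − 12 = 9 days of slack.

9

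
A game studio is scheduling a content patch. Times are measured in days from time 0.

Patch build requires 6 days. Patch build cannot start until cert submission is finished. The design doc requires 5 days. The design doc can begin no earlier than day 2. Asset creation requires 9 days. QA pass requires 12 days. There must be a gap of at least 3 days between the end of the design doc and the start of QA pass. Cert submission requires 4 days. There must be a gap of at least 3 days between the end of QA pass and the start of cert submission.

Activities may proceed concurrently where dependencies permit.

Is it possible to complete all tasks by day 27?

No

Asset creation has no prerequisites, so it starts at day 0 and finishes at day 9.
The design doc cannot begin until its own release at day 2. It runs from day 2 to 2 + 5 = day 7.
QA pass cannot begin until the design doc (finishes day 7, plus 3-day gap → day 10). It runs from day 10 to 10 + 12 = day 22.
Cert submission waits on QA pass (finishes day 22, plus 3-day gap → day 25), so it starts at day 25 and finishes at 25 + 4 = day 29.
Patch build cannot begin until cert submission (finishes day 29). It runs from day 29 to 29 + 6 = day 35.
The earliest everything can be done is day 35, which is after the deadline of 27, so it is not possible.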